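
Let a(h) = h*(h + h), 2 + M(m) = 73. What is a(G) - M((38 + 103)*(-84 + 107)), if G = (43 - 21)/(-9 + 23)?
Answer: -3237/49 ≈ -66.061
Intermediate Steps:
M(m) = 71 (M(m) = -2 + 73 = 71)
G = 11/7 (G = 22/14 = 22*(1/14) = 11/7 ≈ 1.5714)
a(h) = 2*h² (a(h) = h*(2*h) = 2*h²)
a(G) - M((38 + 103)*(-84 + 107)) = 2*(11/7)² - 1*71 = 2*(121/49) - 71 = 242/49 - 71 = -3237/49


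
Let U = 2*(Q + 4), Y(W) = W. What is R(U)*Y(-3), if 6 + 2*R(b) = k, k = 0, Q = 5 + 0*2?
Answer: 9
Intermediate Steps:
Q = 5 (Q = 5 + 0 = 5)
U = 18 (U = 2*(5 + 4) = 2*9 = 18)
R(b) = -3 (R(b) = -3 + (1/2)*0 = -3 + 0 = -3)
R(U)*Y(-3) = -3*(-3) = 9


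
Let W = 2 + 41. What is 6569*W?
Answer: 282467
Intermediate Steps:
W = 43
6569*W = 6569*43 = 282467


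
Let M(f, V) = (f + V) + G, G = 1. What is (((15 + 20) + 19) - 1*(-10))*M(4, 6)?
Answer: 704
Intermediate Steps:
M(f, V) = 1 + V + f (M(f, V) = (f + V) + 1 = (V + f) + 1 = 1 + V + f)
(((15 + 20) + 19) - 1*(-10))*M(4, 6) = (((15 + 20) + 19) - 1*(-10))*(1 + 6 + 4) = ((35 + 19) + 10)*11 = (54 + 10)*11 = 64*11 = 704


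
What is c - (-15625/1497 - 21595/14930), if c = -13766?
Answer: -61481476379/4470042 ≈ -13754.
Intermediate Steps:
c - (-15625/1497 - 21595/14930) = -13766 - (-15625/1497 - 21595/14930) = -13766 - (-15625*1/1497 - 21595*1/14930) = -13766 - (-15625/1497 - 4319/2986) = -13766 - 1*(-53121793/4470042) = -13766 + 53121793/4470042 = -61481476379/4470042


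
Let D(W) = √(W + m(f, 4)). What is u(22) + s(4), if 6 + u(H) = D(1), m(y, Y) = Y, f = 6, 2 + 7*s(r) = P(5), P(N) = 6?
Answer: -38/7 + √5 ≈ -3.1925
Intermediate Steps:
s(r) = 4/7 (s(r) = -2/7 + (⅐)*6 = -2/7 + 6/7 = 4/7)
D(W) = √(4 + W) (D(W) = √(W + 4) = √(4 + W))
u(H) = -6 + √5 (u(H) = -6 + √(4 + 1) = -6 + √5)
u(22) + s(4) = (-6 + √5) + 4/7 = -38/7 + √5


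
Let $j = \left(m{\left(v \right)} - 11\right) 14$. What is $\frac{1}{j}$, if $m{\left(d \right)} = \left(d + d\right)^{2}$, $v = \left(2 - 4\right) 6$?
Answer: $\frac{1}{7910} \approx 0.00012642$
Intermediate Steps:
$v = -12$ ($v = \left(-2\right) 6 = -12$)
$m{\left(d \right)} = 4 d^{2}$ ($m{\left(d \right)} = \left(2 d\right)^{2} = 4 d^{2}$)
$j = 7910$ ($j = \left(4 \left(-12\right)^{2} - 11\right) 14 = \left(4 \cdot 144 - 11\right) 14 = \left(576 - 11\right) 14 = 565 \cdot 14 = 7910$)
$\frac{1}{j} = \frac{1}{7910}$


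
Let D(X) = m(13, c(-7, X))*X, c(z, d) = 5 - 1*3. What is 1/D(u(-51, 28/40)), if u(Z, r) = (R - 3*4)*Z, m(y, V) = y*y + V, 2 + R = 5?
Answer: 1/78489 ≈ 1.2741e-5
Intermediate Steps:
R = 3 (R = -2 + 5 = 3)
c(z, d) = 2 (c(z, d) = 5 - 3 = 2)
m(y, V) = V + y² (m(y, V) = y² + V = V + y²)
u(Z, r) = -9*Z (u(Z, r) = (3 - 3*4)*Z = (3 - 12)*Z = -9*Z)
D(X) = 171*X (D(X) = (2 + 13²)*X = (2 + 169)*X = 171*X)
1/D(u(-51, 28/40)) = 1/(171*(-9*(-51))) = 1/(171*459) = 1/78489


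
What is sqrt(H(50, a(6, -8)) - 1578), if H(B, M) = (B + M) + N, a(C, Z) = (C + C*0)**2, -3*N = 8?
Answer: 2*I*sqrt(3363)/3 ≈ 38.661*I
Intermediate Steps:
N = -8/3 (N = -1/3*8 = -8/3 ≈ -2.6667)
a(C, Z) = C**2 (a(C, Z) = (C + 0)**2 = C**2)
H(B, M) = -8/3 + B + M (H(B, M) = (B + M) - 8/3 = -8/3 + B + M)
sqrt(H(50, a(6, -8)) - 1578) = sqrt((-8/3 + 50 + 6**2) - 1578) = sqrt((-8/3 + 50 + 36) - 1578) = sqrt(250/3 - 1578) = sqrt(-4484/3) = 2*I*sqrt(3363)/3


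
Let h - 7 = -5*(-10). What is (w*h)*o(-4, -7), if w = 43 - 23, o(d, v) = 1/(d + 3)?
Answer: -1140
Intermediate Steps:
o(d, v) = 1/(3 + d)
h = 57 (h = 7 - 5*(-10) = 7 + 50 = 57)
w = 20
(w*h)*o(-4, -7) = (20*57)/(3 - 4) = 1140/(-1) = 1140*(-1) = -1140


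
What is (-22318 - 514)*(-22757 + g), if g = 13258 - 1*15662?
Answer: 574475952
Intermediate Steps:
g = -2404 (g = 13258 - 15662 = -2404)
(-22318 - 514)*(-22757 + g) = (-22318 - 514)*(-22757 - 2404) = -22832*(-25161) = 574475952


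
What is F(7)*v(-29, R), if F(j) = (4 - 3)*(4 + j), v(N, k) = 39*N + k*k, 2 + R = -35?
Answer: 2618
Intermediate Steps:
R = -37 (R = -2 - 35 = -37)
v(N, k) = k² + 39*N (v(N, k) = 39*N + k² = k² + 39*N)
F(j) = 4 + j (F(j) = 1*(4 + j) = 4 + j)
F(7)*v(-29, R) = (4 + 7)*((-37)² + 39*(-29)) = 11*(1369 - 1131) = 11*238 = 2618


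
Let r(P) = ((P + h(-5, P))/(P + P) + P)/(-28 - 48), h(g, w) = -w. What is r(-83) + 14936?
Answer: 1135219/76 ≈ 14937.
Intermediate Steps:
r(P) = -P/76 (r(P) = ((P - P)/(P + P) + P)/(-28 - 48) = (0/((2*P)) + P)/(-76) = (0*(1/(2*P)) + P)*(-1/76) = (0 + P)*(-1/76) = P*(-1/76) = -P/76)
r(-83) + 14936 = -1/76*(-83) + 14936 = 83/76 + 14936 = 1135219/76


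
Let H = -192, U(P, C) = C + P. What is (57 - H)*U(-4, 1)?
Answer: -747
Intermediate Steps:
(57 - H)*U(-4, 1) = (57 - 1*(-192))*(1 - 4) = (57 + 192)*(-3) = 249*(-3) = -747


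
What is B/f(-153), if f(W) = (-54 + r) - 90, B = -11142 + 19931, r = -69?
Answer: -8789/213 ≈ -41.263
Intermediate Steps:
B = 8789
f(W) = -213 (f(W) = (-54 - 69) - 90 = -123 - 90 = -213)
B/f(-153) = 8789/(-213) = 8789*(-1/213) = -8789/213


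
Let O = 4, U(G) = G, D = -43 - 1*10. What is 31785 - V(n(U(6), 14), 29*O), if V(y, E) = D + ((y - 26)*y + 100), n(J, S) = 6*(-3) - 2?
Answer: 30818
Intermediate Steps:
D = -53 (D = -43 - 10 = -53)
n(J, S) = -20 (n(J, S) = -18 - 2 = -20)
V(y, E) = 47 + y*(-26 + y) (V(y, E) = -53 + ((y - 26)*y + 100) = -53 + ((-26 + y)*y + 100) = -53 + (y*(-26 + y) + 100) = -53 + (100 + y*(-26 + y)) = 47 + y*(-26 + y))
31785 - V(n(U(6), 14), 29*O) = 31785 - (47 + (-20)**2 - 26*(-20)) = 31785 - (47 + 400 + 520) = 31785 - 1*967 = 31785 - 967 = 30818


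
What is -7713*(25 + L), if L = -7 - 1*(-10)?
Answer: -215964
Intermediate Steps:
L = 3 (L = -7 + 10 = 3)
-7713*(25 + L) = -7713*(25 + 3) = -7713*28 = -215964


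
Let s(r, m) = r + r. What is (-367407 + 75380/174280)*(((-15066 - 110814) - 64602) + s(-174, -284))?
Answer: 305478834799035/4357 ≈ 7.0112e+10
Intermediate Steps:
s(r, m) = 2*r
(-367407 + 75380/174280)*(((-15066 - 110814) - 64602) + s(-174, -284)) = (-367407 + 75380/174280)*(((-15066 - 110814) - 64602) + 2*(-174)) = (-367407 + 75380*(1/174280))*((-125880 - 64602) - 348) = (-367407 + 3769/8714)*(-190482 - 348) = -3201580829/8714*(-190830) = 305478834799035/4357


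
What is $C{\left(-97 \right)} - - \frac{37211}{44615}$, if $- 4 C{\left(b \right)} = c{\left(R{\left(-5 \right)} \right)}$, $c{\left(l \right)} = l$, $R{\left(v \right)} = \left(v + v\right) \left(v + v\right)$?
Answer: $- \frac{1078164}{44615} \approx -24.166$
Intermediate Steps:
$R{\left(v \right)} = 4 v^{2}$ ($R{\left(v \right)} = 2 v 2 v = 4 v^{2}$)
$C{\left(b \right)} = -25$ ($C{\left(b \right)} = - \frac{4 \left(-5\right)^{2}}{4} = - \frac{4 \cdot 25}{4} = \left(- \frac{1}{4}\right) 100 = -25$)
$C{\left(-97 \right)} - - \frac{37211}{44615} = -25 - - \frac{37211}{44615} = -25 + \frac{37211}{44615} = - \frac{1078164}{44615}$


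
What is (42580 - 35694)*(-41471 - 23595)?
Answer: -448044476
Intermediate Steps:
(42580 - 35694)*(-41471 - 23595) = 6886*(-65066) = -448044476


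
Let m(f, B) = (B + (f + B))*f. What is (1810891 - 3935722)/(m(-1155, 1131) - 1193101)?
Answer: 2124831/2471686 ≈ 0.85967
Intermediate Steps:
m(f, B) = f*(f + 2*B) (m(f, B) = (B + (B + f))*f = (f + 2*B)*f = f*(f + 2*B))
(1810891 - 3935722)/(m(-1155, 1131) - 1193101) = (1810891 - 3935722)/(-1155*(-1155 + 2*1131) - 1193101) = -2124831/(-1155*(-1155 + 2262) - 1193101) = -2124831/(-1155*1107 - 1193101) = -2124831/(-1278585 - 1193101) = -2124831/(-2471686) = -2124831*(-1/2471686) = 2124831/2471686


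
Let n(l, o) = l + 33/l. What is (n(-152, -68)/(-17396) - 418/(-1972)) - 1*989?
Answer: -1288959478179/1303586656 ≈ -988.78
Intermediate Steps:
(n(-152, -68)/(-17396) - 418/(-1972)) - 1*989 = ((-152 + 33/(-152))/(-17396) - 418/(-1972)) - 1*989 = ((-152 + 33*(-1/152))*(-1/17396) - 418*(-1/1972)) - 989 = ((-152 - 33/152)*(-1/17396) + 209/986) - 989 = (-23137/152*(-1/17396) + 209/986) - 989 = (23137/2644192 + 209/986) - 989 = 287724605/1303586656 - 989 = -1288959478179/1303586656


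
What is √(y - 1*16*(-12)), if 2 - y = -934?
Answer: 2*√282 ≈ 33.586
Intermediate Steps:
y = 936 (y = 2 - 1*(-934) = 2 + 934 = 936)
√(y - 1*16*(-12)) = √(936 - 1*16*(-12)) = √(936 - 16*(-12)) = √(936 + 192) = √1128 = 2*√282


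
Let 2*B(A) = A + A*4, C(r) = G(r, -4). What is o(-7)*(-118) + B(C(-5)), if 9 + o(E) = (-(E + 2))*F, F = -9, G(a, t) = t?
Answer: 6362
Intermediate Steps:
C(r) = -4
o(E) = 9 + 9*E (o(E) = -9 - (E + 2)*(-9) = -9 - (2 + E)*(-9) = -9 + (-2 - E)*(-9) = -9 + (18 + 9*E) = 9 + 9*E)
B(A) = 5*A/2 (B(A) = (A + A*4)/2 = (A + 4*A)/2 = (5*A)/2 = 5*A/2)
o(-7)*(-118) + B(C(-5)) = (9 + 9*(-7))*(-118) + (5/2)*(-4) = (9 - 63)*(-118) - 10 = -54*(-118) - 10 = 6372 - 10 = 6362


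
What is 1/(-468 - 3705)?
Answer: -1/4173 ≈ -0.00023964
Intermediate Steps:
1/(-468 - 3705) = 1/(-4173) = -1/4173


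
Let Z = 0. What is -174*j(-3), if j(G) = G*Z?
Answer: 0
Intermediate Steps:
j(G) = 0 (j(G) = G*0 = 0)
-174*j(-3) = -174*0 = 0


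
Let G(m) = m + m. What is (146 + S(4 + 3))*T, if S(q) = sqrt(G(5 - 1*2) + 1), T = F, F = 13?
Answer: 1898 + 13*sqrt(7) ≈ 1932.4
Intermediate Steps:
G(m) = 2*m
T = 13
S(q) = sqrt(7) (S(q) = sqrt(2*(5 - 1*2) + 1) = sqrt(2*(5 - 2) + 1) = sqrt(2*3 + 1) = sqrt(6 + 1) = sqrt(7))
(146 + S(4 + 3))*T = (146 + sqrt(7))*13 = 1898 + 13*sqrt(7)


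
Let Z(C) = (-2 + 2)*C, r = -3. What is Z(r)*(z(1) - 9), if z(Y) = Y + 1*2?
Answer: 0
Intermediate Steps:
Z(C) = 0 (Z(C) = 0*C = 0)
z(Y) = 2 + Y (z(Y) = Y + 2 = 2 + Y)
Z(r)*(z(1) - 9) = 0*((2 + 1) - 9) = 0*(3 - 9) = 0*(-6) = 0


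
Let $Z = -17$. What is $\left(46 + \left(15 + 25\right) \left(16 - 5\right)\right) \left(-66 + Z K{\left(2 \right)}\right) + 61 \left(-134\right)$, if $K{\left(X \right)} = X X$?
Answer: $-73298$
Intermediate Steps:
$K{\left(X \right)} = X^{2}$
$\left(46 + \left(15 + 25\right) \left(16 - 5\right)\right) \left(-66 + Z K{\left(2 \right)}\right) + 61 \left(-134\right) = \left(46 + \left(15 + 25\right) \left(16 - 5\right)\right) \left(-66 - 17 \cdot 2^{2}\right) + 61 \left(-134\right) = \left(46 + 40 \cdot 11\right) \left(-66 - 68\right) - 8174 = \left(46 + 440\right) \left(-66 - 68\right) - 8174 = 486 \left(-134\right) - 8174 = -65124 - 8174 = -73298$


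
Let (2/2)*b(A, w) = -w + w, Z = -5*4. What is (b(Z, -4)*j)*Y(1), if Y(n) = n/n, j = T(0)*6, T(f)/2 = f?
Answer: 0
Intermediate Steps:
T(f) = 2*f
Z = -20
j = 0 (j = (2*0)*6 = 0*6 = 0)
Y(n) = 1
b(A, w) = 0 (b(A, w) = -w + w = 0)
(b(Z, -4)*j)*Y(1) = (0*0)*1 = 0*1 = 0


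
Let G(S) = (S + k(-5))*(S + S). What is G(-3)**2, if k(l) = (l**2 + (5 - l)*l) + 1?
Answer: 26244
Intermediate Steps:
k(l) = 1 + l**2 + l*(5 - l) (k(l) = (l**2 + l*(5 - l)) + 1 = 1 + l**2 + l*(5 - l))
G(S) = 2*S*(-24 + S) (G(S) = (S + (1 + 5*(-5)))*(S + S) = (S + (1 - 25))*(2*S) = (S - 24)*(2*S) = (-24 + S)*(2*S) = 2*S*(-24 + S))
G(-3)**2 = (2*(-3)*(-24 - 3))**2 = (2*(-3)*(-27))**2 = 162**2 = 26244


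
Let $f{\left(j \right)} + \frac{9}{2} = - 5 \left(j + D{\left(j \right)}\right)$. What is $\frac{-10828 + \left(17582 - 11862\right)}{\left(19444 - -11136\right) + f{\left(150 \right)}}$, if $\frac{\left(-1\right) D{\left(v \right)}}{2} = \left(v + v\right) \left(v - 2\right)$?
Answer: $- \frac{10216}{947651} \approx -0.01078$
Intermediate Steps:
$D{\left(v \right)} = - 4 v \left(-2 + v\right)$ ($D{\left(v \right)} = - 2 \left(v + v\right) \left(v - 2\right) = - 2 \cdot 2 v \left(-2 + v\right) = - 4 v \left(-2 + v\right)$)
$f{\left(j \right)} = - \frac{9}{2} - 5 j - 20 j \left(2 - j\right)$ ($f{\left(j \right)} = - \frac{9}{2} - 5 \left(j + 4 j \left(2 - j\right)\right) = - \frac{9}{2} - \left(5 j + 20 j \left(2 - j\right)\right) = - \frac{9}{2} - 5 j - 20 j \left(2 - j\right)$)
$\frac{-10828 + \left(17582 - 11862\right)}{\left(19444 - -11136\right) + f{\left(150 \right)}} = \frac{-10828 + \left(17582 - 11862\right)}{\left(19444 - -11136\right) - \left(\frac{13509}{2} - 450000\right)} = \frac{-10828 + \left(17582 - 11862\right)}{\left(19444 + 11136\right) - - \frac{886491}{2}} = \frac{-10828 + 5720}{30580 - - \frac{886491}{2}} = - \frac{5108}{30580 + \frac{886491}{2}} = - \frac{5108}{\frac{947651}{2}} = \left(-5108\right) \frac{2}{947651} = - \frac{10216}{947651}$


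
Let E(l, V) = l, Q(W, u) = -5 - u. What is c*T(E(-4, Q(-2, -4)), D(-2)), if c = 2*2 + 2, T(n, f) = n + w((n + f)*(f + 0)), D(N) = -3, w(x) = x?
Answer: 102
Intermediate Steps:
T(n, f) = n + f*(f + n) (T(n, f) = n + (n + f)*(f + 0) = n + (f + n)*f = n + f*(f + n))
c = 6 (c = 4 + 2 = 6)
c*T(E(-4, Q(-2, -4)), D(-2)) = 6*(-4 - 3*(-3 - 4)) = 6*(-4 - 3*(-7)) = 6*(-4 + 21) = 6*17 = 102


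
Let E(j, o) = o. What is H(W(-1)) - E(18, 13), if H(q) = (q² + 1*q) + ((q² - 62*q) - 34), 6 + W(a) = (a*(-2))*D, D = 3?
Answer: -47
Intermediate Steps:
W(a) = -6 - 6*a (W(a) = -6 + (a*(-2))*3 = -6 - 2*a*3 = -6 - 6*a)
H(q) = -34 - 61*q + 2*q² (H(q) = (q² + q) + (-34 + q² - 62*q) = (q + q²) + (-34 + q² - 62*q) = -34 - 61*q + 2*q²)
H(W(-1)) - E(18, 13) = (-34 - 61*(-6 - 6*(-1)) + 2*(-6 - 6*(-1))²) - 1*13 = (-34 - 61*(-6 + 6) + 2*(-6 + 6)²) - 13 = (-34 - 61*0 + 2*0²) - 13 = (-34 + 0 + 2*0) - 13 = (-34 + 0 + 0) - 13 = -34 - 13 = -47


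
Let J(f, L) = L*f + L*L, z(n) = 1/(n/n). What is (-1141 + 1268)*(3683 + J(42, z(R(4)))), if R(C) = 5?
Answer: 473202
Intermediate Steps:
z(n) = 1 (z(n) = 1/1 = 1)
J(f, L) = L**2 + L*f (J(f, L) = L*f + L**2 = L**2 + L*f)
(-1141 + 1268)*(3683 + J(42, z(R(4)))) = (-1141 + 1268)*(3683 + 1*(1 + 42)) = 127*(3683 + 1*43) = 127*(3683 + 43) = 127*3726 = 473202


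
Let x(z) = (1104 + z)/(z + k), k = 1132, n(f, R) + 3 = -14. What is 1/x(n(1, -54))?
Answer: 1115/1087 ≈ 1.0258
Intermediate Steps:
n(f, R) = -17 (n(f, R) = -3 - 14 = -17)
x(z) = (1104 + z)/(1132 + z) (x(z) = (1104 + z)/(z + 1132) = (1104 + z)/(1132 + z))
1/x(n(1, -54)) = 1/((1104 - 17)/(1132 - 17)) = 1/(1087/1115) = 1115/1087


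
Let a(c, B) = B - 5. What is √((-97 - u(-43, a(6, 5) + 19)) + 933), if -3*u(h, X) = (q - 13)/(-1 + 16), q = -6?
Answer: √188005/15 ≈ 28.906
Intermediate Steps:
a(c, B) = -5 + B
u(h, X) = 19/45 (u(h, X) = -(-6 - 13)/(3*(-1 + 16)) = -(-19)/(3*15) = -⅓*(-19/15) = 19/45)
√((-97 - u(-43, a(6, 5) + 19)) + 933) = √((-97 - 1*19/45) + 933) = √((-97 - 19/45) + 933) = √(-4384/45 + 933) = √(37601/45) = √188005/15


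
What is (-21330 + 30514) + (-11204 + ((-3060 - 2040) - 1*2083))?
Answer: -9203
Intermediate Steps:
(-21330 + 30514) + (-11204 + ((-3060 - 2040) - 1*2083)) = 9184 + (-11204 + (-5100 - 2083)) = 9184 + (-11204 - 7183) = 9184 - 18387 = -9203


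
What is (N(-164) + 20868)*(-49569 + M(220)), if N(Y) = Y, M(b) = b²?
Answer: -24202976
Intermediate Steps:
(N(-164) + 20868)*(-49569 + M(220)) = (-164 + 20868)*(-49569 + 220²) = 20704*(-49569 + 48400) = 20704*(-1169) = -24202976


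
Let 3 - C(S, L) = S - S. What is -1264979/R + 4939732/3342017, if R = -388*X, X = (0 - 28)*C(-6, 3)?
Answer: -580940796757/15560431152 ≈ -37.334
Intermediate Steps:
C(S, L) = 3 (C(S, L) = 3 - (S - S) = 3 - 1*0 = 3 + 0 = 3)
X = -84 (X = (0 - 28)*3 = -28*3 = -84)
R = 32592 (R = -388*(-84) = 32592)
-1264979/R + 4939732/3342017 = -1264979/32592 + 4939732/3342017 = -1264979*1/32592 + 4939732*(1/3342017) = -1264979/32592 + 705676/477431 = -580940796757/15560431152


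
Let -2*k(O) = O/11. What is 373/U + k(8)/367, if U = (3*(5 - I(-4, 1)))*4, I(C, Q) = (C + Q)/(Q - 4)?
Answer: 1505609/193776 ≈ 7.7698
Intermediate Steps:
k(O) = -O/22 (k(O) = -O/(2*11) = -O/22)
I(C, Q) = (C + Q)/(-4 + Q)
U = 48 (U = (3*(5 - (-4 + 1)/(-4 + 1)))*4 = (3*(5 - (-3)/(-3)))*4 = (3*(5 - (-1)*(-3)/3))*4 = (3*(5 - 1*1))*4 = (3*(5 - 1))*4 = (3*4)*4 = 12*4 = 48)
373/U + k(8)/367 = 373/48 - 1/22*8/367 = 373*(1/48) - 4/11*1/367 = 373/48 - 4/4037 = 1505609/193776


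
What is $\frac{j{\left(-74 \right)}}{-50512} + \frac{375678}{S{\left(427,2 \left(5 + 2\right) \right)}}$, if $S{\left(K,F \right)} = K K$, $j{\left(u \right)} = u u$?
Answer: $\frac{642064769}{328921516} \approx 1.952$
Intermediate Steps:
$j{\left(u \right)} = u^{2}$
$S{\left(K,F \right)} = K^{2}$
$\frac{j{\left(-74 \right)}}{-50512} + \frac{375678}{S{\left(427,2 \left(5 + 2\right) \right)}} = \frac{\left(-74\right)^{2}}{-50512} + \frac{375678}{427^{2}} = 5476 \left(- \frac{1}{50512}\right) + \frac{375678}{182329} = - \frac{1369}{12628} + 375678 \cdot \frac{1}{182329} = - \frac{1369}{12628} + \frac{375678}{182329} = \frac{642064769}{328921516}$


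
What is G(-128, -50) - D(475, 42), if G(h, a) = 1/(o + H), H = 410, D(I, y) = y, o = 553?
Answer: -40445/963 ≈ -41.999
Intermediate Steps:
G(h, a) = 1/963 (G(h, a) = 1/(553 + 410) = 1/963)
G(-128, -50) - D(475, 42) = 1/963 - 1*42 = 1/963 - 42 = -40445/963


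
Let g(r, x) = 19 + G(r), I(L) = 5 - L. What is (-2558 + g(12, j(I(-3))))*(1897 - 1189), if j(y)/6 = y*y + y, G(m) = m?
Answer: -1789116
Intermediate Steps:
j(y) = 6*y + 6*y² (j(y) = 6*(y*y + y) = 6*(y² + y) = 6*(y + y²) = 6*y + 6*y²)
g(r, x) = 19 + r
(-2558 + g(12, j(I(-3))))*(1897 - 1189) = (-2558 + (19 + 12))*(1897 - 1189) = (-2558 + 31)*708 = -2527*708 = -1789116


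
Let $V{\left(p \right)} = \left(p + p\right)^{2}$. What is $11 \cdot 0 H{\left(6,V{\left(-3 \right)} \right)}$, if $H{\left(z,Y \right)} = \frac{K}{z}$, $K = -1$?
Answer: $0$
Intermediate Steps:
$V{\left(p \right)} = 4 p^{2}$ ($V{\left(p \right)} = \left(2 p\right)^{2} = 4 p^{2}$)
$H{\left(z,Y \right)} = - \frac{1}{z}$
$11 \cdot 0 H{\left(6,V{\left(-3 \right)} \right)} = 11 \cdot 0 \left(- \frac{1}{6}\right) = 0 \left(\left(-1\right) \frac{1}{6}\right) = 0 \left(- \frac{1}{6}\right) = 0$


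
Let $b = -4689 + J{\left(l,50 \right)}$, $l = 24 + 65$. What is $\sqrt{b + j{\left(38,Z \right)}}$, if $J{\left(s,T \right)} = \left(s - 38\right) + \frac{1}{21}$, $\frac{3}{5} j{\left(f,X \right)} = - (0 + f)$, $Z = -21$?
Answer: $\frac{i \sqrt{230363}}{7} \approx 68.566 i$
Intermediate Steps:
$l = 89$
$j{\left(f,X \right)} = - \frac{5 f}{3}$ ($j{\left(f,X \right)} = \frac{5 \left(- (0 + f)\right)}{3} = \frac{5 \left(- f\right)}{3} = - \frac{5 f}{3}$)
$J{\left(s,T \right)} = - \frac{797}{21} + s$ ($J{\left(s,T \right)} = \left(-38 + s\right) + \frac{1}{21} = - \frac{797}{21} + s$)
$b = - \frac{97397}{21}$ ($b = -4689 + \left(- \frac{797}{21} + 89\right) = -4689 + \frac{1072}{21} = - \frac{97397}{21} \approx -4638.0$)
$\sqrt{b + j{\left(38,Z \right)}} = \sqrt{- \frac{97397}{21} - \frac{190}{3}} = \sqrt{- \frac{32909}{7}} = \frac{i \sqrt{230363}}{7}$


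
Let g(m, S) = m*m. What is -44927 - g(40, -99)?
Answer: -46527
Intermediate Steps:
g(m, S) = m²
-44927 - g(40, -99) = -44927 - 1*40² = -44927 - 1*1600 = -44927 - 1600 = -46527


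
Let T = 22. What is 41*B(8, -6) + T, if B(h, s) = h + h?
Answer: 678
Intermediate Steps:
B(h, s) = 2*h
41*B(8, -6) + T = 41*(2*8) + 22 = 41*16 + 22 = 656 + 22 = 678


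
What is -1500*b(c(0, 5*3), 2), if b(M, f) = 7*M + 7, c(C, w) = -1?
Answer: 0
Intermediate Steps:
b(M, f) = 7 + 7*M
-1500*b(c(0, 5*3), 2) = -1500*(7 + 7*(-1)) = -1500*(7 - 7) = -1500*0 = 0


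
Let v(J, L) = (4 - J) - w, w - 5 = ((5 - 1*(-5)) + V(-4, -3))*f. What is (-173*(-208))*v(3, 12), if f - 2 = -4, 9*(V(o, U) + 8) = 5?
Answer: 359840/9 ≈ 39982.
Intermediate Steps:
V(o, U) = -67/9 (V(o, U) = -8 + (⅑)*5 = -8 + 5/9 = -67/9)
f = -2 (f = 2 - 4 = -2)
w = -⅑ (w = 5 + ((5 - 1*(-5)) - 67/9)*(-2) = 5 + ((5 + 5) - 67/9)*(-2) = 5 + (10 - 67/9)*(-2) = 5 + (23/9)*(-2) = 5 - 46/9 = -⅑ ≈ -0.11111)
v(J, L) = 37/9 - J (v(J, L) = (4 - J) - 1*(-⅑) = (4 - J) + ⅑ = 37/9 - J)
(-173*(-208))*v(3, 12) = (-173*(-208))*(37/9 - 1*3) = 35984*(37/9 - 3) = 35984*(10/9) = 359840/9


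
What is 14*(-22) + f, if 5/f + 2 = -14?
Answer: -4933/16 ≈ -308.31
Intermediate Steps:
f = -5/16 (f = 5/(-2 - 14) = 5/(-16) = 5*(-1/16) = -5/16 ≈ -0.31250)
14*(-22) + f = 14*(-22) - 5/16 = -308 - 5/16 = -4933/16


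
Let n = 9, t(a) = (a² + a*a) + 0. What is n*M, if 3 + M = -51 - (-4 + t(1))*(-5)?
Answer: -576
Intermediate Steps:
t(a) = 2*a² (t(a) = (a² + a²) + 0 = 2*a² + 0 = 2*a²)
M = -64 (M = -3 + (-51 - (-4 + 2*1²)*(-5)) = -3 + (-51 - (-4 + 2*1)*(-5)) = -3 + (-51 - (-4 + 2)*(-5)) = -3 + (-51 - (-2)*(-5)) = -3 + (-51 - 1*10) = -3 + (-51 - 10) = -3 - 61 = -64)
n*M = 9*(-64) = -576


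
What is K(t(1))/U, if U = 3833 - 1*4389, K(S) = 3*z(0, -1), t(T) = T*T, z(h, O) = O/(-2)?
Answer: -3/1112 ≈ -0.0026978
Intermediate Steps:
z(h, O) = -O/2 (z(h, O) = O*(-1/2) = -O/2)
t(T) = T**2
K(S) = 3/2 (K(S) = 3*(-1/2*(-1)) = 3*(1/2) = 3/2)
U = -556 (U = 3833 - 4389 = -556)
K(t(1))/U = (3/2)/(-556) = (3/2)*(-1/556) = -3/1112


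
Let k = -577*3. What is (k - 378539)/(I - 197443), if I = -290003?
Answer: 190135/243723 ≈ 0.78013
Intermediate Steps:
k = -1731
(k - 378539)/(I - 197443) = (-1731 - 378539)/(-290003 - 197443) = -380270/(-487446) = -380270*(-1/487446) = 190135/243723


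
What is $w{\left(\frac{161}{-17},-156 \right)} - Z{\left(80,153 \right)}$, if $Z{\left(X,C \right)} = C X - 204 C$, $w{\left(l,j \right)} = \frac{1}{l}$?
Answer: $\frac{3054475}{161} \approx 18972.0$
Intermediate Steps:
$Z{\left(X,C \right)} = - 204 C + C X$
$w{\left(\frac{161}{-17},-156 \right)} - Z{\left(80,153 \right)} = \frac{1}{161 \frac{1}{-17}} - 153 \left(-204 + 80\right) = \frac{1}{161 \left(- \frac{1}{17}\right)} - 153 \left(-124\right) = \frac{1}{- \frac{161}{17}} - -18972 = - \frac{17}{161} + 18972 = \frac{3054475}{161}$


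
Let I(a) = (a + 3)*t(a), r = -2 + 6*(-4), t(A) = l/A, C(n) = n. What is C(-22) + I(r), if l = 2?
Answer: -263/13 ≈ -20.231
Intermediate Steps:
t(A) = 2/A
r = -26 (r = -2 - 24 = -26)
I(a) = 2*(3 + a)/a (I(a) = (a + 3)*(2/a) = (3 + a)*(2/a) = 2*(3 + a)/a)
C(-22) + I(r) = -22 + (2 + 6/(-26)) = -22 + (2 + 6*(-1/26)) = -22 + (2 - 3/13) = -22 + 23/13 = -263/13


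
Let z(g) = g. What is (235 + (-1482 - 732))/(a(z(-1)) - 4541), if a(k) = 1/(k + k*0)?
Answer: 1979/4542 ≈ 0.43571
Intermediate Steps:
a(k) = 1/k (a(k) = 1/(k + 0) = 1/k)
(235 + (-1482 - 732))/(a(z(-1)) - 4541) = (235 + (-1482 - 732))/(1/(-1) - 4541) = (235 - 2214)/(-1 - 4541) = -1979/(-4542) = -1979*(-1/4542) = 1979/4542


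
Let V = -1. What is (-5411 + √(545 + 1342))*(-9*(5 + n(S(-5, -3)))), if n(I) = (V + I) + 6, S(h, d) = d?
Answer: 340893 - 63*√1887 ≈ 3.3816e+5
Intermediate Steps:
n(I) = 5 + I (n(I) = (-1 + I) + 6 = 5 + I)
(-5411 + √(545 + 1342))*(-9*(5 + n(S(-5, -3)))) = (-5411 + √(545 + 1342))*(-9*(5 + (5 - 3))) = (-5411 + √1887)*(-9*(5 + 2)) = (-5411 + √1887)*(-9*7) = (-5411 + √1887)*(-63) = 340893 - 63*√1887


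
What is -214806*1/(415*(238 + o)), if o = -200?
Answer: -107403/7885 ≈ -13.621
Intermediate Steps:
-214806*1/(415*(238 + o)) = -214806*1/(415*(238 - 200)) = -214806/(38*415) = -214806/15770 = -214806*1/15770 = -107403/7885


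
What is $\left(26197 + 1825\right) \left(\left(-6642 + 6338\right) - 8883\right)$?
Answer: $-257438114$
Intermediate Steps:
$\left(26197 + 1825\right) \left(\left(-6642 + 6338\right) - 8883\right) = 28022 \left(-304 - 8883\right) = 28022 \left(-9187\right) = -257438114$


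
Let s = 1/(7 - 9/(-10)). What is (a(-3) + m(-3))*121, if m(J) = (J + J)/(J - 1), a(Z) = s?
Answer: 31097/158 ≈ 196.82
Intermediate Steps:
s = 10/79 (s = 1/(7 - 9*(-⅒)) = 1/(7 + 9/10) = 1/(79/10) = 10/79 ≈ 0.12658)
a(Z) = 10/79
m(J) = 2*J/(-1 + J) (m(J) = (2*J)/(-1 + J) = 2*J/(-1 + J))
(a(-3) + m(-3))*121 = (10/79 + 2*(-3)/(-1 - 3))*121 = (10/79 + 2*(-3)/(-4))*121 = (10/79 + 2*(-3)*(-¼))*121 = (10/79 + 3/2)*121 = (257/158)*121 = 31097/158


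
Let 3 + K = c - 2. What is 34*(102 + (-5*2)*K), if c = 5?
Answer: 3468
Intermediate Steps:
K = 0 (K = -3 + (5 - 2) = -3 + 3 = 0)
34*(102 + (-5*2)*K) = 34*(102 - 5*2*0) = 34*(102 - 10*0) = 34*(102 + 0) = 34*102 = 3468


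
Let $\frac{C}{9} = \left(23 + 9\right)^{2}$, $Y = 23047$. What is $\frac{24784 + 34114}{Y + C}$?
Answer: $\frac{8414}{4609} \approx 1.8256$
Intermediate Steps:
$C = 9216$ ($C = 9 \left(23 + 9\right)^{2} = 9 \cdot 32^{2} = 9 \cdot 1024 = 9216$)
$\frac{24784 + 34114}{Y + C} = \frac{24784 + 34114}{23047 + 9216} = \frac{58898}{32263} = 58898 \cdot \frac{1}{32263} = \frac{8414}{4609}$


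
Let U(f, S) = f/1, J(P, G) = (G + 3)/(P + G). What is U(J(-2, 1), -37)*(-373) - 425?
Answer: 1067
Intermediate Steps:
J(P, G) = (3 + G)/(G + P)
U(f, S) = f (U(f, S) = f*1 = f)
U(J(-2, 1), -37)*(-373) - 425 = ((3 + 1)/(1 - 2))*(-373) - 425 = (4/(-1))*(-373) - 425 = -1*4*(-373) - 425 = -4*(-373) - 425 = 1492 - 425 = 1067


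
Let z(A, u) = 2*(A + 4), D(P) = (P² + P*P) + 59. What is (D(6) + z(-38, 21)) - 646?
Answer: -583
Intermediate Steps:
D(P) = 59 + 2*P² (D(P) = (P² + P²) + 59 = 2*P² + 59 = 59 + 2*P²)
z(A, u) = 8 + 2*A (z(A, u) = 2*(4 + A) = 8 + 2*A)
(D(6) + z(-38, 21)) - 646 = ((59 + 2*6²) + (8 + 2*(-38))) - 646 = ((59 + 2*36) + (8 - 76)) - 646 = ((59 + 72) - 68) - 646 = (131 - 68) - 646 = 63 - 646 = -583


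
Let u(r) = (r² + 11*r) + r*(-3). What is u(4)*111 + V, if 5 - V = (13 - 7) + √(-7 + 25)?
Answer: 5327 - 3*√2 ≈ 5322.8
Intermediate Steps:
V = -1 - 3*√2 (V = 5 - ((13 - 7) + √(-7 + 25)) = 5 - (6 + √18) = 5 - (6 + 3*√2) = 5 + (-6 - 3*√2) = -1 - 3*√2 ≈ -5.2426)
u(r) = r² + 8*r (u(r) = (r² + 11*r) - 3*r = r² + 8*r)
u(4)*111 + V = (4*(8 + 4))*111 + (-1 - 3*√2) = (4*12)*111 + (-1 - 3*√2) = 48*111 + (-1 - 3*√2) = 5328 + (-1 - 3*√2) = 5327 - 3*√2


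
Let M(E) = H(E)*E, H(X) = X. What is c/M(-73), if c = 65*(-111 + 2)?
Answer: -7085/5329 ≈ -1.3295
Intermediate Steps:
c = -7085 (c = 65*(-109) = -7085)
M(E) = E² (M(E) = E*E = E²)
c/M(-73) = -7085/((-73)²) = -7085/5329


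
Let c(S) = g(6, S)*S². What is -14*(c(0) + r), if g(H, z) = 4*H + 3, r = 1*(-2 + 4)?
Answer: -28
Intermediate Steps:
r = 2 (r = 1*2 = 2)
g(H, z) = 3 + 4*H
c(S) = 27*S² (c(S) = (3 + 4*6)*S² = (3 + 24)*S² = 27*S²)
-14*(c(0) + r) = -14*(27*0² + 2) = -14*(27*0 + 2) = -14*(0 + 2) = -14*2 = -28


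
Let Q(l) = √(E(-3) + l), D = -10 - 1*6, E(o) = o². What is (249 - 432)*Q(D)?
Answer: -183*I*√7 ≈ -484.17*I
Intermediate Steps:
D = -16 (D = -10 - 6 = -16)
Q(l) = √(9 + l) (Q(l) = √((-3)² + l) = √(9 + l))
(249 - 432)*Q(D) = (249 - 432)*√(9 - 16) = -183*I*√7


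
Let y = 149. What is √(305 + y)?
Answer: √454 ≈ 21.307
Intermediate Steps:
√(305 + y) = √(305 + 149) = √454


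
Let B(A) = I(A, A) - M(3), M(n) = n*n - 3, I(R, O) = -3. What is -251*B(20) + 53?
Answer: 2312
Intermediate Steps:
M(n) = -3 + n² (M(n) = n² - 3 = -3 + n²)
B(A) = -9 (B(A) = -3 - (-3 + 3²) = -3 - (-3 + 9) = -3 - 1*6 = -3 - 6 = -9)
-251*B(20) + 53 = -251*(-9) + 53 = 2259 + 53 = 2312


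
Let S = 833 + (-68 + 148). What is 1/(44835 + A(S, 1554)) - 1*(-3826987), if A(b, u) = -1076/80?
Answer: 3430629783417/896431 ≈ 3.8270e+6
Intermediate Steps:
S = 913 (S = 833 + 80 = 913)
A(b, u) = -269/20 (A(b, u) = -1076*1/80 = -269/20)
1/(44835 + A(S, 1554)) - 1*(-3826987) = 1/(44835 - 269/20) - 1*(-3826987) = 1/(896431/20) + 3826987 = 20/896431 + 3826987 = 3430629783417/896431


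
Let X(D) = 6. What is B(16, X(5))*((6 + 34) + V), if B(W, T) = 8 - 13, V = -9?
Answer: -155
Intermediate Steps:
B(W, T) = -5
B(16, X(5))*((6 + 34) + V) = -5*((6 + 34) - 9) = -5*(40 - 9) = -5*31 = -155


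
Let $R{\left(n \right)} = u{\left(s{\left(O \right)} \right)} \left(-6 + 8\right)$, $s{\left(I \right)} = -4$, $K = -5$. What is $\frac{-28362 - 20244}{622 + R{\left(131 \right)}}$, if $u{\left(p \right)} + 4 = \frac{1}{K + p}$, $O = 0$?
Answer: $- \frac{218727}{2762} \approx -79.192$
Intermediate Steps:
$u{\left(p \right)} = -4 + \frac{1}{-5 + p}$
$R{\left(n \right)} = - \frac{74}{9}$ ($R{\left(n \right)} = \frac{21 - -16}{-5 - 4} \left(-6 + 8\right) = \frac{21 + 16}{-9} \cdot 2 = \left(- \frac{1}{9}\right) 37 \cdot 2 = \left(- \frac{37}{9}\right) 2 = - \frac{74}{9}$)
$\frac{-28362 - 20244}{622 + R{\left(131 \right)}} = \frac{-28362 - 20244}{622 - \frac{74}{9}} = - \frac{48606}{\frac{5524}{9}} = \left(-48606\right) \frac{9}{5524} = - \frac{218727}{2762}$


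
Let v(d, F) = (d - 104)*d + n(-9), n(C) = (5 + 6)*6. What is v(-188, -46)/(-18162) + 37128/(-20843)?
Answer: -909945851/189275283 ≈ -4.8075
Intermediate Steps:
n(C) = 66 (n(C) = 11*6 = 66)
v(d, F) = 66 + d*(-104 + d) (v(d, F) = (d - 104)*d + 66 = (-104 + d)*d + 66 = d*(-104 + d) + 66 = 66 + d*(-104 + d))
v(-188, -46)/(-18162) + 37128/(-20843) = (66 + (-188)² - 104*(-188))/(-18162) + 37128/(-20843) = (66 + 35344 + 19552)*(-1/18162) + 37128*(-1/20843) = 54962*(-1/18162) - 37128/20843 = -27481/9081 - 37128/20843 = -909945851/189275283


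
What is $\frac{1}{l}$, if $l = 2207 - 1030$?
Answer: $\frac{1}{1177} \approx 0.00084962$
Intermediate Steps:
$l = 1177$
$\frac{1}{l} = \frac{1}{1177}$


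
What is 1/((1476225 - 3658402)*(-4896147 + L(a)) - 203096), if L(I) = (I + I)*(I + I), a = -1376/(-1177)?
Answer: 1385329/14801197543498692459 ≈ 9.3596e-14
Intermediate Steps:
a = 1376/1177 (a = -1376*(-1/1177) = 1376/1177 ≈ 1.1691)
L(I) = 4*I**2 (L(I) = (2*I)*(2*I) = 4*I**2)
1/((1476225 - 3658402)*(-4896147 + L(a)) - 203096) = 1/((1476225 - 3658402)*(-4896147 + 4*(1376/1177)**2) - 203096) = 1/(-2182177*(-4896147 + 4*(1893376/1385329)) - 203096) = 1/(-2182177*(-4896147 + 7573504/1385329) - 203096) = 1/(-2182177*(-6782766853859/1385329) - 203096) = 1/(14801197824853471043/1385329 - 203096) = 1/(14801197543498692459/1385329) = 1385329/14801197543498692459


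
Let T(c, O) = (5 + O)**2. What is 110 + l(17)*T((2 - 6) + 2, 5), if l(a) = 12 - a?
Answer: -390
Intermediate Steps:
110 + l(17)*T((2 - 6) + 2, 5) = 110 + (12 - 1*17)*(5 + 5)**2 = 110 + (12 - 17)*10**2 = 110 - 5*100 = 110 - 500 = -390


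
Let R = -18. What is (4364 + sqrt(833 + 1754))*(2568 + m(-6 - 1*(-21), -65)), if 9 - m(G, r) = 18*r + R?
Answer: 16430460 + 3765*sqrt(2587) ≈ 1.6622e+7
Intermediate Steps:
m(G, r) = 27 - 18*r (m(G, r) = 9 - (18*r - 18) = 9 - (-18 + 18*r) = 9 + (18 - 18*r) = 27 - 18*r)
(4364 + sqrt(833 + 1754))*(2568 + m(-6 - 1*(-21), -65)) = (4364 + sqrt(833 + 1754))*(2568 + (27 - 18*(-65))) = (4364 + sqrt(2587))*(2568 + (27 + 1170)) = (4364 + sqrt(2587))*(2568 + 1197) = (4364 + sqrt(2587))*3765 = 16430460 + 3765*sqrt(2587)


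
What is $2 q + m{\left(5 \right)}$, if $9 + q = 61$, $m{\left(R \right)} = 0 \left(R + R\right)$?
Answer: $104$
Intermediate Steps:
$m{\left(R \right)} = 0$ ($m{\left(R \right)} = 0 \cdot 2 R = 0$)
$q = 52$ ($q = -9 + 61 = 52$)
$2 q + m{\left(5 \right)} = 2 \cdot 52 + 0 = 104 + 0 = 104$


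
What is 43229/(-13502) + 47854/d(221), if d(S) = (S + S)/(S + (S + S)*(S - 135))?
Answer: 55889744013/13502 ≈ 4.1394e+6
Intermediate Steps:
d(S) = 2*S/(S + 2*S*(-135 + S)) (d(S) = (2*S)/(S + (2*S)*(-135 + S)) = (2*S)/(S + 2*S*(-135 + S)) = 2*S/(S + 2*S*(-135 + S)))
43229/(-13502) + 47854/d(221) = 43229/(-13502) + 47854/((2/(-269 + 2*221))) = 43229*(-1/13502) + 47854/((2/(-269 + 442))) = -43229/13502 + 47854/((2/173)) = -43229/13502 + 47854/((2*(1/173))) = -43229/13502 + 47854/(2/173) = -43229/13502 + 47854*(173/2) = -43229/13502 + 4139371 = 55889744013/13502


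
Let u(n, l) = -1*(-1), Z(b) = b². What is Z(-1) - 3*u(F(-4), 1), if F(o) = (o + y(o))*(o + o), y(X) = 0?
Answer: -2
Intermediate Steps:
F(o) = 2*o² (F(o) = (o + 0)*(o + o) = o*(2*o) = 2*o²)
u(n, l) = 1
Z(-1) - 3*u(F(-4), 1) = (-1)² - 3*1 = 1 - 3 = -2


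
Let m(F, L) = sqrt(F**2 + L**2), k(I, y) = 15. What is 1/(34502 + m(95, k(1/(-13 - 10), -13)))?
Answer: 17251/595189377 - 5*sqrt(370)/1190378754 ≈ 2.8903e-5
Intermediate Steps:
1/(34502 + m(95, k(1/(-13 - 10), -13))) = 1/(34502 + sqrt(95**2 + 15**2)) = 1/(34502 + sqrt(9025 + 225)) = 1/(34502 + sqrt(9250)) = 1/(34502 + 5*sqrt(370))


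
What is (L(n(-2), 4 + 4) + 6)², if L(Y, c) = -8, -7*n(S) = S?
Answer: 4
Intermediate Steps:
n(S) = -S/7
(L(n(-2), 4 + 4) + 6)² = (-8 + 6)² = (-2)² = 4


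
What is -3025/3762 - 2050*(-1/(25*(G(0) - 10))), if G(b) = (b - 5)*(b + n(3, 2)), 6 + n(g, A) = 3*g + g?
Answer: -9761/3420 ≈ -2.8541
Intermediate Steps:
n(g, A) = -6 + 4*g (n(g, A) = -6 + (3*g + g) = -6 + 4*g)
G(b) = (-5 + b)*(6 + b) (G(b) = (b - 5)*(b + (-6 + 4*3)) = (-5 + b)*(b + (-6 + 12)) = (-5 + b)*(b + 6) = (-5 + b)*(6 + b))
-3025/3762 - 2050*(-1/(25*(G(0) - 10))) = -3025/3762 - 2050*(-1/(25*((-30 + 0 + 0²) - 10))) = -3025*1/3762 - 2050*(-1/(25*((-30 + 0 + 0) - 10))) = -275/342 - 2050*(-1/(25*(-30 - 10))) = -275/342 - 2050/((-40*(-25))) = -275/342 - 2050/1000 = -275/342 - 2050*1/1000 = -275/342 - 41/20 = -9761/3420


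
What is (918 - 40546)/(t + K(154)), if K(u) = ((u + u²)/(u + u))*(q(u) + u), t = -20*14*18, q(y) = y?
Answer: -19814/9415 ≈ -2.1045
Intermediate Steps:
t = -5040 (t = -280*18 = -5040)
K(u) = u + u² (K(u) = ((u + u²)/(u + u))*(u + u) = ((u + u²)/((2*u)))*(2*u) = ((u + u²)*(1/(2*u)))*(2*u) = ((u + u²)/(2*u))*(2*u) = u + u²)
(918 - 40546)/(t + K(154)) = (918 - 40546)/(-5040 + 154*(1 + 154)) = -39628/(-5040 + 154*155) = -39628/(-5040 + 23870) = -39628/18830 = -39628*1/18830 = -19814/9415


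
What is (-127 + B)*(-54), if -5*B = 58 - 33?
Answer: 7128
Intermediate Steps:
B = -5 (B = -(58 - 33)/5 = -⅕*25 = -5)
(-127 + B)*(-54) = (-127 - 5)*(-54) = -132*(-54) = 7128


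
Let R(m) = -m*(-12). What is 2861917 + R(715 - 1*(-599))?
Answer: 2877685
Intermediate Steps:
R(m) = 12*m
2861917 + R(715 - 1*(-599)) = 2861917 + 12*(715 - 1*(-599)) = 2861917 + 12*(715 + 599) = 2861917 + 12*1314 = 2861917 + 15768 = 2877685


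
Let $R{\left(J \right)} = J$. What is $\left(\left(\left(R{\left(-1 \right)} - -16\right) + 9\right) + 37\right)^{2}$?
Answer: $3721$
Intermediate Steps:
$\left(\left(\left(R{\left(-1 \right)} - -16\right) + 9\right) + 37\right)^{2} = \left(\left(\left(-1 - -16\right) + 9\right) + 37\right)^{2} = \left(\left(\left(-1 + 16\right) + 9\right) + 37\right)^{2} = \left(\left(15 + 9\right) + 37\right)^{2} = \left(24 + 37\right)^{2} = 61^{2} = 3721$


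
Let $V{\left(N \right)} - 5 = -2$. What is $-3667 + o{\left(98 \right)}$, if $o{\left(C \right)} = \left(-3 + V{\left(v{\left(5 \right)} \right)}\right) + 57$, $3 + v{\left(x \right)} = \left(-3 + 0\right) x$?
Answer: $-3610$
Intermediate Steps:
$v{\left(x \right)} = -3 - 3 x$ ($v{\left(x \right)} = -3 + \left(-3 + 0\right) x = -3 - 3 x$)
$V{\left(N \right)} = 3$ ($V{\left(N \right)} = 5 - 2 = 3$)
$o{\left(C \right)} = 57$ ($o{\left(C \right)} = \left(-3 + 3\right) + 57 = 0 + 57 = 57$)
$-3667 + o{\left(98 \right)} = -3667 + 57 = -3610$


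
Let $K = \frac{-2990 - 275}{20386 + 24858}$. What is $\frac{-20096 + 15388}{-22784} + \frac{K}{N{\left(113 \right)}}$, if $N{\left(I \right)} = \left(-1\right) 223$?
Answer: $\frac{2973458841}{14367322688} \approx 0.20696$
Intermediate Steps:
$N{\left(I \right)} = -223$
$K = - \frac{3265}{45244} \approx -0.072164$
$\frac{-20096 + 15388}{-22784} + \frac{K}{N{\left(113 \right)}} = \frac{-20096 + 15388}{-22784} - \frac{3265}{45244 \left(-223\right)} = \left(-4708\right) \left(- \frac{1}{22784}\right) - - \frac{3265}{10089412} = \frac{1177}{5696} + \frac{3265}{10089412} = \frac{2973458841}{14367322688}$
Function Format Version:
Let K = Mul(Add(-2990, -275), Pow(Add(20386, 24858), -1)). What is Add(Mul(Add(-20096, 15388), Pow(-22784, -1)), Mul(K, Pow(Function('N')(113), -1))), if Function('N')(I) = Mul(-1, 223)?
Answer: Rational(2973458841, 14367322688) ≈ 0.20696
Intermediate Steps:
Function('N')(I) = -223
K = Rational(-3265, 45244) (K = Mul(-3265, Pow(45244, -1)) = Mul(-3265, Rational(1, 45244)) = Rational(-3265, 45244) ≈ -0.072164)
Add(Mul(Add(-20096, 15388), Pow(-22784, -1)), Mul(K, Pow(Function('N')(113), -1))) = Add(Mul(Add(-20096, 15388), Pow(-22784, -1)), Mul(Rational(-3265, 45244), Pow(-223, -1))) = Add(Mul(-4708, Rational(-1, 22784)), Mul(Rational(-3265, 45244), Rational(-1, 223))) = Add(Rational(1177, 5696), Rational(3265, 10089412)) = Rational(2973458841, 14367322688)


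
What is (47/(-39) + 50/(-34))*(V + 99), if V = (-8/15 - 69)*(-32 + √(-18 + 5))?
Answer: -61843414/9945 + 1850282*I*√13/9945 ≈ -6218.5 + 670.82*I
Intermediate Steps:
V = 33376/15 - 1043*I*√13/15 (V = (-8*1/15 - 69)*(-32 + √(-13)) = (-8/15 - 69)*(-32 + I*√13) = -1043*(-32 + I*√13)/15 = 33376/15 - 1043*I*√13/15 ≈ 2225.1 - 250.71*I)
(47/(-39) + 50/(-34))*(V + 99) = (47/(-39) + 50/(-34))*((33376/15 - 1043*I*√13/15) + 99) = (47*(-1/39) + 50*(-1/34))*(34861/15 - 1043*I*√13/15) = (-47/39 - 25/17)*(34861/15 - 1043*I*√13/15) = -1774*(34861/15 - 1043*I*√13/15)/663 = -61843414/9945 + 1850282*I*√13/9945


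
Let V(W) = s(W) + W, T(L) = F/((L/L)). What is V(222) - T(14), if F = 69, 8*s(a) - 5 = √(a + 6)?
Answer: 1229/8 + √57/4 ≈ 155.51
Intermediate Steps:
s(a) = 5/8 + √(6 + a)/8 (s(a) = 5/8 + √(a + 6)/8 = 5/8 + √(6 + a)/8)
T(L) = 69 (T(L) = 69/((L/L)) = 69/1 = 69*1 = 69)
V(W) = 5/8 + W + √(6 + W)/8 (V(W) = (5/8 + √(6 + W)/8) + W = 5/8 + W + √(6 + W)/8)
V(222) - T(14) = (5/8 + 222 + √(6 + 222)/8) - 1*69 = (5/8 + 222 + √228/8) - 69 = (5/8 + 222 + (2*√57)/8) - 69 = (5/8 + 222 + √57/4) - 69 = (1781/8 + √57/4) - 69 = 1229/8 + √57/4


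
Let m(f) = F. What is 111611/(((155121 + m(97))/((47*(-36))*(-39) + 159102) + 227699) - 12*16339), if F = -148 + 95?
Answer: 12561259995/3559988429 ≈ 3.5285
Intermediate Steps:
F = -53
m(f) = -53
111611/(((155121 + m(97))/((47*(-36))*(-39) + 159102) + 227699) - 12*16339) = 111611/(((155121 - 53)/((47*(-36))*(-39) + 159102) + 227699) - 12*16339) = 111611/((155068/(-1692*(-39) + 159102) + 227699) - 196068) = 111611/((155068/(65988 + 159102) + 227699) - 196068) = 111611/((155068/225090 + 227699) - 196068) = 111611/((155068*(1/225090) + 227699) - 196068) = 111611/((77534/112545 + 227699) - 196068) = 111611/(25626461489/112545 - 196068) = 111611/(3559988429/112545) = 111611*(112545/3559988429) = 12561259995/3559988429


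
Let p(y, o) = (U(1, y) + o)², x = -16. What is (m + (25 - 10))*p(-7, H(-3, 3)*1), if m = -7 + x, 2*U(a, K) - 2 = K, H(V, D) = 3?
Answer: -2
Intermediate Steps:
U(a, K) = 1 + K/2
p(y, o) = (1 + o + y/2)² (p(y, o) = ((1 + y/2) + o)² = (1 + o + y/2)²)
m = -23 (m = -7 - 16 = -23)
(m + (25 - 10))*p(-7, H(-3, 3)*1) = (-23 + (25 - 10))*((2 - 7 + 2*(3*1))²/4) = (-23 + 15)*((2 - 7 + 2*3)²/4) = -2*(2 - 7 + 6)² = -2*1² = -2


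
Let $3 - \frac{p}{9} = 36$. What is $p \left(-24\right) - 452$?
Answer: $6676$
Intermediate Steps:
$p = -297$ ($p = 27 - 324 = -297$)
$p \left(-24\right) - 452 = \left(-297\right) \left(-24\right) - 452 = 7128 - 452 = 6676$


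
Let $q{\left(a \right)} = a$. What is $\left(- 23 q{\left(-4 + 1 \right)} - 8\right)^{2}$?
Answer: $3721$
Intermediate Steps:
$\left(- 23 q{\left(-4 + 1 \right)} - 8\right)^{2} = \left(- 23 \left(-4 + 1\right) - 8\right)^{2} = \left(\left(-23\right) \left(-3\right) - 8\right)^{2} = \left(69 - 8\right)^{2} = 61^{2} = 3721$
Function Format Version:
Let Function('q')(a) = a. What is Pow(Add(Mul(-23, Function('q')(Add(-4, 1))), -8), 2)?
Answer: 3721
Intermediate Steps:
Pow(Add(Mul(-23, Function('q')(Add(-4, 1))), -8), 2) = Pow(Add(Mul(-23, Add(-4, 1)), -8), 2) = Pow(Add(Mul(-23, -3), -8), 2) = Pow(Add(69, -8), 2) = Pow(61, 2) = 3721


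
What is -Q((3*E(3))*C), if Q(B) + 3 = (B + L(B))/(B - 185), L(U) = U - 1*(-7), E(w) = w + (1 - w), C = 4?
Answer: 550/173 ≈ 3.1792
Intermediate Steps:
E(w) = 1
L(U) = 7 + U (L(U) = U + 7 = 7 + U)
Q(B) = -3 + (7 + 2*B)/(-185 + B) (Q(B) = -3 + (B + (7 + B))/(B - 185) = -3 + (7 + 2*B)/(-185 + B))
-Q((3*E(3))*C) = -(562 - 3*1*4)/(-185 + (3*1)*4) = -(562 - 3*4)/(-185 + 3*4) = -(562 - 1*12)/(-185 + 12) = -(562 - 12)/(-173) = -(-1)*550/173 = -1*(-550/173) = 550/173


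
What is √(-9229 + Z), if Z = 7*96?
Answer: I*√8557 ≈ 92.504*I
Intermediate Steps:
Z = 672
√(-9229 + Z) = √(-9229 + 672) = √(-8557) = I*√8557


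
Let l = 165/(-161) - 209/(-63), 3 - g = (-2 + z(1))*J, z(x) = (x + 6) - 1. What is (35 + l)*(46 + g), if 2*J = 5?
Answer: 702481/483 ≈ 1454.4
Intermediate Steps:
J = 5/2 (J = (½)*5 = 5/2 ≈ 2.5000)
z(x) = 5 + x (z(x) = (6 + x) - 1 = 5 + x)
g = -7 (g = 3 - (-2 + (5 + 1))*5/2 = 3 - (-2 + 6)*5/2 = 3 - 4*5/2 = 3 - 1*10 = 3 - 10 = -7)
l = 3322/1449 (l = 165*(-1/161) - 209*(-1/63) = -165/161 + 209/63 = 3322/1449 ≈ 2.2926)
(35 + l)*(46 + g) = (35 + 3322/1449)*(46 - 7) = (54037/1449)*39 = 702481/483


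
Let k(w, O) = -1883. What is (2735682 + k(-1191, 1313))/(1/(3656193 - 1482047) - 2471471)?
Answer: -5943678160654/5373338788765 ≈ -1.1061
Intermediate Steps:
(2735682 + k(-1191, 1313))/(1/(3656193 - 1482047) - 2471471) = (2735682 - 1883)/(1/(3656193 - 1482047) - 2471471) = 2733799/(1/2174146 - 2471471) = 2733799/(-5373338788765/2174146) = 2733799*(-2174146/5373338788765) = -5943678160654/5373338788765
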